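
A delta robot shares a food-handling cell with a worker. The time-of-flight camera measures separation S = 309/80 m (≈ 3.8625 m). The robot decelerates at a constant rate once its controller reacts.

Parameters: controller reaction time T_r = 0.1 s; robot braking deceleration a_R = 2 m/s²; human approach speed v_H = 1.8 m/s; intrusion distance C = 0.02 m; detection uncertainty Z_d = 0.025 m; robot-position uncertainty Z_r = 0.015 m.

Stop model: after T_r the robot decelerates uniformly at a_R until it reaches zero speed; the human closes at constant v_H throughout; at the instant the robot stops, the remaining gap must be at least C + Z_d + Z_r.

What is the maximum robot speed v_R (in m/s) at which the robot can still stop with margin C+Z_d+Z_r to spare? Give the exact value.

v_R_max = 23/10 m/s = 2.3000 m/s

collect terms ⇒ (1/4)·v_R² + (1)·v_R + (-1449/400) = 0
  disc = (1)² − 4·(1/4)·(-1449/400) = 1849/400 ; √disc = 43/20
  v_R = (−(1) + 43/20) / (2·(1/4)) = 23/10 m/s
check:
stop time T_s = (23/10)/2 = 1.1500 s
robot in T_r: 2.3000·0.1000 = 0.2300 m
robot under decel: 2.3000²/(2·2.0000) = 1.3225 m
human over T_r+T_s: 1.8000·(0.1000+1.1500) = 2.2500 m
margins: 0.0200+0.0250+0.0150 = 0.0600 m
sum ≈ 0.2300+1.3225+2.2500+0.0600 ≈ 3.8625 m = S ✓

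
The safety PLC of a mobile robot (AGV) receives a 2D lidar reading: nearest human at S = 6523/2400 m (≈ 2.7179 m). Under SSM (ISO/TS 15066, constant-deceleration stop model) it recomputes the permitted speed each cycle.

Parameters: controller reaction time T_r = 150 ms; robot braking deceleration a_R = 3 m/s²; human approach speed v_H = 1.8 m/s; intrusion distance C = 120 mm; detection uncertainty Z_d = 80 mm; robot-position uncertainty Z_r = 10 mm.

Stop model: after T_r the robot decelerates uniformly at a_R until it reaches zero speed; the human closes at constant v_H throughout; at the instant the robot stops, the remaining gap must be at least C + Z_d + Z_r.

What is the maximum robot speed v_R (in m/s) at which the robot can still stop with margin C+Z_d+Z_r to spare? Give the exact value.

v_R_max = 41/20 m/s = 2.0500 m/s

quadratic (1/6)·v² + (3/4)·v + (-5371/2400) = 0
  disc = (3/4)² − 4·(1/6)·(-5371/2400) = 1849/900 ; √disc = 43/30
  v_R = (−(3/4) + 43/30) / (2·(1/6)) = 41/20 m/s
check:
T_s = v_R/a_R = (41/20)/3 = 0.6833 s
robot in T_r: 2.0500·0.1500 = 0.3075 m
robot under decel: 2.0500²/(2·3.0000) = 0.7004 m
person approaches 1.8000·(0.1500+0.6833) = 1.5000 m
residual clearance needed = 0.1200+0.0800+0.0100 = 0.2100 m
sum ≈ 0.3075+0.7004+1.5000+0.2100 ≈ 2.7179 m = S ✓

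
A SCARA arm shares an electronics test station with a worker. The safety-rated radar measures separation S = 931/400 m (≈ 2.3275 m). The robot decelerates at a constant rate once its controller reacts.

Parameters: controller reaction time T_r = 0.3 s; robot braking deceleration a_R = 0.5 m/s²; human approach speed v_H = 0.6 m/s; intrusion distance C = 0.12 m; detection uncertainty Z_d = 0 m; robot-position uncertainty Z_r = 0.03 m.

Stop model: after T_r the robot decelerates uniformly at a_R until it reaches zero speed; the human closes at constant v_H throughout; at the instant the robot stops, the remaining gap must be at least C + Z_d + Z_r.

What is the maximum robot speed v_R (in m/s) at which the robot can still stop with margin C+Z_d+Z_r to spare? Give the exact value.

v_R_max = 17/20 m/s = 0.8500 m/s

quadratic (1)·v² + (3/2)·v + (-799/400) = 0
  disc = (3/2)² − 4·(1)·(-799/400) = 256/25 ; √disc = 16/5
  v_R = (−(3/2) + 16/5) / (2·(1)) = 17/20 m/s
check:
stop time T_s = (17/20)/(1/2) = 1.7000 s
reaction-phase robot travel = 0.8500·0.3000 = 0.2550 m
robot under decel: 0.8500²/(2·0.5000) = 0.7225 m
human over T_r+T_s: 0.6000·(0.3000+1.7000) = 1.2000 m
C+Z_d+Z_r = 0.1200+0.0000+0.0300 = 0.1500 m
sum ≈ 0.2550+0.7225+1.2000+0.1500 ≈ 2.3275 m = S ✓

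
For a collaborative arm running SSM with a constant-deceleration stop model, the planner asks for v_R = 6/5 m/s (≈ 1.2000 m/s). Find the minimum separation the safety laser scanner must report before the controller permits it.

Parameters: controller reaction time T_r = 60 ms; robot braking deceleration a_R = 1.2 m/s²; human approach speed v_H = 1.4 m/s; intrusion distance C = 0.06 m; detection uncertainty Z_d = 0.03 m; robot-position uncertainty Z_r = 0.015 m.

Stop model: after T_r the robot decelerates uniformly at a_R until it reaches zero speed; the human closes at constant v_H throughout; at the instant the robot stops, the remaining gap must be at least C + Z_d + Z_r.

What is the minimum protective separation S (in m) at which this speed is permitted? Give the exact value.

T_s = v_R/a_R = (6/5)/(6/5) = 1.0000 s
robot in T_r: 1.2000·0.0600 = 0.0720 m
braking distance = 1.2000²/(2·1.2000) = 0.6000 m
human closes 1.4000·1.0600 = 1.4840 m
margins: 0.0600+0.0300+0.0150 = 0.1050 m
S_min ≈ 0.0720+0.6000+1.4840+0.1050  ⇒  S_min = 2261/1000 m

S_min = 2261/1000 m = 2.2610 m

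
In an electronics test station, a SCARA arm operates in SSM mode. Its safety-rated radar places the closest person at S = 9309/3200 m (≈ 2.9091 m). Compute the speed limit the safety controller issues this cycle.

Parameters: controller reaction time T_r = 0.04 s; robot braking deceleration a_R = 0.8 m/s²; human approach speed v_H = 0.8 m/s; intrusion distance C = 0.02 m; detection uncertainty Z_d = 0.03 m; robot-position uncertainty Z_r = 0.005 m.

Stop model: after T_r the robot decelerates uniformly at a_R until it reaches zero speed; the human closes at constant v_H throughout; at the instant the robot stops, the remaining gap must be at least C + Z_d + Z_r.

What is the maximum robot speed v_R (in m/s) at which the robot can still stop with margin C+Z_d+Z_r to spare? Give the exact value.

v_R_max = 29/20 m/s = 1.4500 m/s

at the boundary: (5/8)·v² + (26/25)·v + (-45153/16000) = 0
  disc = (26/25)² − 4·(5/8)·(-45153/16000) = 1301881/160000 ; √disc = 1141/400
  v_R = (−(26/25) + 1141/400) / (2·(5/8)) = 29/20 m/s
check:
T_s = v_R/a_R = (29/20)/(4/5) = 1.8125 s
reaction-phase robot travel = 1.4500·0.0400 = 0.0580 m
robot covers 1.4500·1.8125 − ½·0.8000·1.8125² = 1.3141 m while stopping
human closes 0.8000·1.8525 = 1.4820 m
margins: 0.0200+0.0300+0.0050 = 0.0550 m
sum ≈ 0.0580+1.3141+1.4820+0.0550 ≈ 2.9091 m = S ✓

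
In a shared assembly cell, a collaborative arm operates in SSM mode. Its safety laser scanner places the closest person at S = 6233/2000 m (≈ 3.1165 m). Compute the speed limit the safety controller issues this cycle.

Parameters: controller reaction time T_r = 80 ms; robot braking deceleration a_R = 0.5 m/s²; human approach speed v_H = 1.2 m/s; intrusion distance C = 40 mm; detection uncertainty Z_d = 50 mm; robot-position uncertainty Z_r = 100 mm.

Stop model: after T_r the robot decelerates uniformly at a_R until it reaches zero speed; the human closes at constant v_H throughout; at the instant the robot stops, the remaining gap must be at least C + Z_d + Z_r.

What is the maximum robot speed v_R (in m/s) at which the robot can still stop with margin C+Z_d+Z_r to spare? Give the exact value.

v_R_max = 17/20 m/s = 0.8500 m/s

quadratic (1)·v² + (62/25)·v + (-5661/2000) = 0
  disc = (62/25)² − 4·(1)·(-5661/2000) = 43681/2500 ; √disc = 209/50
  v_R = (−(62/25) + 209/50) / (2·(1)) = 17/20 m/s
check:
stop time T_s = (17/20)/(1/2) = 1.7000 s
robot covers v_R·T_r = 0.8500·0.0800 = 0.0680 m before braking
robot under decel: 0.8500²/(2·0.5000) = 0.7225 m
person approaches 1.2000·(0.0800+1.7000) = 2.1360 m
margins: 0.0400+0.0500+0.1000 = 0.1900 m
sum ≈ 0.0680+0.7225+2.1360+0.1900 ≈ 3.1165 m = S ✓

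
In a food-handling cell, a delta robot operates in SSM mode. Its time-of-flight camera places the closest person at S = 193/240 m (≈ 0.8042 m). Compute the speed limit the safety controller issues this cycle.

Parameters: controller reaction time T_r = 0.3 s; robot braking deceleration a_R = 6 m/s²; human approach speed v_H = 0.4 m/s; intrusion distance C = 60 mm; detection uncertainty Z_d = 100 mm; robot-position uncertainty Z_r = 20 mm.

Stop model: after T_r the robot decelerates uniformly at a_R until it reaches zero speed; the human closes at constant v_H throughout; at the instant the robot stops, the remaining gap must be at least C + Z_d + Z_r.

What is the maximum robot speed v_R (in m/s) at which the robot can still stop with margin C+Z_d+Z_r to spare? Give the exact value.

quadratic (1/12)·v² + (11/30)·v + (-121/240) = 0
  disc = (11/30)² − 4·(1/12)·(-121/240) = 121/400 ; √disc = 11/20
  v_R = (−(11/30) + 11/20) / (2·(1/12)) = 11/10 m/s
check:
stop time T_s = (11/10)/6 = 0.1833 s
robot covers v_R·T_r = 1.1000·0.3000 = 0.3300 m before braking
robot covers 1.1000·0.1833 − ½·6.0000·0.1833² = 0.1008 m while stopping
human closes 0.4000·0.4833 = 0.1933 m
residual clearance needed = 0.0600+0.1000+0.0200 = 0.1800 m
sum ≈ 0.3300+0.1008+0.1933+0.1800 ≈ 0.8042 m = S ✓

v_R_max = 11/10 m/s = 1.1000 m/s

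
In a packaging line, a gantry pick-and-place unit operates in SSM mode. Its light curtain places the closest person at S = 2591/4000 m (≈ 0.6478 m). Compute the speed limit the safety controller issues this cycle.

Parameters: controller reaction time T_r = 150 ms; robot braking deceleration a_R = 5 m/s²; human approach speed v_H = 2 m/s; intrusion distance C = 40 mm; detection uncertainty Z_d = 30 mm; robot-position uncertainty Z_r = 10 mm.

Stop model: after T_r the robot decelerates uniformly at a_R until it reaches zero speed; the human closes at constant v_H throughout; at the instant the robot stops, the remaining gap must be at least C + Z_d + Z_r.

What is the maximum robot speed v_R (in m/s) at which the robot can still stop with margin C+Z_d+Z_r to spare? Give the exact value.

at the boundary: (1/10)·v² + (11/20)·v + (-1071/4000) = 0
  disc = (11/20)² − 4·(1/10)·(-1071/4000) = 256/625 ; √disc = 16/25
  v_R = (−(11/20) + 16/25) / (2·(1/10)) = 9/20 m/s
check:
braking lasts T_s = (9/20)/5 = 0.0900 s
robot in T_r: 0.4500·0.1500 = 0.0675 m
robot under decel: 0.4500²/(2·5.0000) = 0.0203 m
person approaches 2.0000·(0.1500+0.0900) = 0.4800 m
residual clearance needed = 0.0400+0.0300+0.0100 = 0.0800 m
sum ≈ 0.0675+0.0203+0.4800+0.0800 ≈ 0.6478 m = S ✓

v_R_max = 9/20 m/s = 0.4500 m/s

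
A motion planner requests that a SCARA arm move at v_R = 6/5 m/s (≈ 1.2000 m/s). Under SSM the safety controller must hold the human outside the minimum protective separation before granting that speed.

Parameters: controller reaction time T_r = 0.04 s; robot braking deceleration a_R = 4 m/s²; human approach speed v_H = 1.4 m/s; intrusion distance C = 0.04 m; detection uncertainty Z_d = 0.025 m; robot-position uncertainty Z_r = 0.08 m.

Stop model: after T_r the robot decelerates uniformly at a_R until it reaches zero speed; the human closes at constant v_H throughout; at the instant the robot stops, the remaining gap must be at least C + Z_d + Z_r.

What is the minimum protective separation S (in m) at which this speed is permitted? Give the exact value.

T_s = v_R/a_R = (6/5)/4 = 0.3000 s
robot covers v_R·T_r = 1.2000·0.0400 = 0.0480 m before braking
robot covers 1.2000·0.3000 − ½·4.0000·0.3000² = 0.1800 m while stopping
person approaches 1.4000·(0.0400+0.3000) = 0.4760 m
residual clearance needed = 0.0400+0.0250+0.0800 = 0.1450 m
S_min ≈ 0.0480+0.1800+0.4760+0.1450  ⇒  S_min = 849/1000 m

S_min = 849/1000 m = 0.8490 m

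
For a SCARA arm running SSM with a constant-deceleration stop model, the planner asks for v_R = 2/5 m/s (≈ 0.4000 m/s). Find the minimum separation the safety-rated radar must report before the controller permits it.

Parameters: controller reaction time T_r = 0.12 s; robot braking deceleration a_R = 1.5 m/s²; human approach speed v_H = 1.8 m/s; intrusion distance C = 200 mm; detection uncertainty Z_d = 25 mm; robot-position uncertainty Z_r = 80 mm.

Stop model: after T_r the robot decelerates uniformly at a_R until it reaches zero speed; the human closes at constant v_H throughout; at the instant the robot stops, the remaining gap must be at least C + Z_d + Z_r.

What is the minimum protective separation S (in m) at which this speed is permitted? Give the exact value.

stop time T_s = (2/5)/(3/2) = 0.2667 s
robot covers v_R·T_r = 0.4000·0.1200 = 0.0480 m before braking
robot covers 0.4000·0.2667 − ½·1.5000·0.2667² = 0.0533 m while stopping
human over T_r+T_s: 1.8000·(0.1200+0.2667) = 0.6960 m
C+Z_d+Z_r = 0.2000+0.0250+0.0800 = 0.3050 m
S_min ≈ 0.0480+0.0533+0.6960+0.3050  ⇒  S_min = 3307/3000 m

S_min = 3307/3000 m = 1.1023 m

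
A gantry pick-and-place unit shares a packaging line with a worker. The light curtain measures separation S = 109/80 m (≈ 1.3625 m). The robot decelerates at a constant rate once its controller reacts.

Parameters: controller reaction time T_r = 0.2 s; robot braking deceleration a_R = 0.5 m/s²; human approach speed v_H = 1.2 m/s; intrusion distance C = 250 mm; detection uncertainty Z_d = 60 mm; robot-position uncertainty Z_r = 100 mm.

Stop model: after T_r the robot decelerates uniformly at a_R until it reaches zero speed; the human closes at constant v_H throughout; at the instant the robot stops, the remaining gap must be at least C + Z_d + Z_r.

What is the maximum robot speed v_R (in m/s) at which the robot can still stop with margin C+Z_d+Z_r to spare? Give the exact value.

v_R_max = 1/4 m/s = 0.2500 m/s

at the boundary: (1)·v² + (13/5)·v + (-57/80) = 0
  disc = (13/5)² − 4·(1)·(-57/80) = 961/100 ; √disc = 31/10
  v_R = (−(13/5) + 31/10) / (2·(1)) = 1/4 m/s
check:
T_s = v_R/a_R = (1/4)/(1/2) = 0.5000 s
reaction-phase robot travel = 0.2500·0.2000 = 0.0500 m
robot under decel: 0.2500²/(2·0.5000) = 0.0625 m
human closes 1.2000·0.7000 = 0.8400 m
residual clearance needed = 0.2500+0.0600+0.1000 = 0.4100 m
sum ≈ 0.0500+0.0625+0.8400+0.4100 ≈ 1.3625 m = S ✓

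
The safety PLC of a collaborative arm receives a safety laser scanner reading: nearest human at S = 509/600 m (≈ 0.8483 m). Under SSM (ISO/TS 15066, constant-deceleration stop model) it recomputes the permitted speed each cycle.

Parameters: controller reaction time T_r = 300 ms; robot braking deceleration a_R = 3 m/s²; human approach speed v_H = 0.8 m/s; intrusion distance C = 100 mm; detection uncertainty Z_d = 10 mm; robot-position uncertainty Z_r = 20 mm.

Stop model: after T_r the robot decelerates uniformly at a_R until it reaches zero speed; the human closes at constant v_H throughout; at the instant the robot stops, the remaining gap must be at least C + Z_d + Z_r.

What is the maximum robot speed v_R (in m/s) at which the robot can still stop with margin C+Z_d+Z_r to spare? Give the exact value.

v_R_max = 7/10 m/s = 0.7000 m/s

quadratic (1/6)·v² + (17/30)·v + (-287/600) = 0
  disc = (17/30)² − 4·(1/6)·(-287/600) = 16/25 ; √disc = 4/5
  v_R = (−(17/30) + 4/5) / (2·(1/6)) = 7/10 m/s
check:
stop time T_s = (7/10)/3 = 0.2333 s
reaction-phase robot travel = 0.7000·0.3000 = 0.2100 m
braking distance = 0.7000²/(2·3.0000) = 0.0817 m
human closes 0.8000·0.5333 = 0.4267 m
C+Z_d+Z_r = 0.1000+0.0100+0.0200 = 0.1300 m
sum ≈ 0.2100+0.0817+0.4267+0.1300 ≈ 0.8483 m = S ✓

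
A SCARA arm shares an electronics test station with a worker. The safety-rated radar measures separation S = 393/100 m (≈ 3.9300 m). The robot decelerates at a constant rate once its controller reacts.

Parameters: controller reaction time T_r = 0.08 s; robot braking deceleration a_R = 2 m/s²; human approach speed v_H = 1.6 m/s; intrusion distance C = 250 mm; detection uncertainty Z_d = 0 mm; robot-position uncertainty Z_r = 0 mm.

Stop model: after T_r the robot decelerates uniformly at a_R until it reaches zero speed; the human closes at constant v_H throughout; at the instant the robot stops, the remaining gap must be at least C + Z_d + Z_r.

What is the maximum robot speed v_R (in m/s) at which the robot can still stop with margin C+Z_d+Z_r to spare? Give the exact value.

collect terms ⇒ (1/4)·v_R² + (22/25)·v_R + (-444/125) = 0
  disc = (22/25)² − 4·(1/4)·(-444/125) = 2704/625 ; √disc = 52/25
  v_R = (−(22/25) + 52/25) / (2·(1/4)) = 12/5 m/s
check:
stop time T_s = (12/5)/2 = 1.2000 s
robot covers v_R·T_r = 2.4000·0.0800 = 0.1920 m before braking
braking distance = 2.4000²/(2·2.0000) = 1.4400 m
human over T_r+T_s: 1.6000·(0.0800+1.2000) = 2.0480 m
margins: 0.2500+0.0000+0.0000 = 0.2500 m
sum ≈ 0.1920+1.4400+2.0480+0.2500 ≈ 3.9300 m = S ✓

v_R_max = 12/5 m/s = 2.4000 m/s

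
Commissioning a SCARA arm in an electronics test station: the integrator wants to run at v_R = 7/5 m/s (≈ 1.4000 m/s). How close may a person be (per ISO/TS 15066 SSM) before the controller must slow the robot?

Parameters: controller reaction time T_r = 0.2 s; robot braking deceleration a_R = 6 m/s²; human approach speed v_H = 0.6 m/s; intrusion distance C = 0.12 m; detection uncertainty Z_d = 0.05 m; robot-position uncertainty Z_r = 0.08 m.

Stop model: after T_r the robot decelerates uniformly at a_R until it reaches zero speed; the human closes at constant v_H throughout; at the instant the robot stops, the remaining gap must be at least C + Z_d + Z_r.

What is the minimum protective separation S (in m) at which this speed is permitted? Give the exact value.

S_min = 143/150 m = 0.9533 m

stop time T_s = (7/5)/6 = 0.2333 s
reaction-phase robot travel = 1.4000·0.2000 = 0.2800 m
robot under decel: 1.4000²/(2·6.0000) = 0.1633 m
human closes 0.6000·0.4333 = 0.2600 m
margins: 0.1200+0.0500+0.0800 = 0.2500 m
S_min ≈ 0.2800+0.1633+0.2600+0.2500  ⇒  S_min = 143/150 m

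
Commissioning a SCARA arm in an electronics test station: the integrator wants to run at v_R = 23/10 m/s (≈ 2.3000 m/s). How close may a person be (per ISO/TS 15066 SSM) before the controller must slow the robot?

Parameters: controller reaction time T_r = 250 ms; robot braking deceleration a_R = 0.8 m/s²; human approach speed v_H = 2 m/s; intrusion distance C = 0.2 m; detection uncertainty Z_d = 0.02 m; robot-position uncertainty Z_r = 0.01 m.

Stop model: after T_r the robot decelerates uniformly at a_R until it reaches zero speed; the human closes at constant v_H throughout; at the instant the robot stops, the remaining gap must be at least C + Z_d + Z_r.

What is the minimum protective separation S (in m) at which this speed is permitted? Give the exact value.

S_min = 8289/800 m = 10.3613 m

stop time T_s = (23/10)/(4/5) = 2.8750 s
robot in T_r: 2.3000·0.2500 = 0.5750 m
braking distance = 2.3000²/(2·0.8000) = 3.3062 m
human over T_r+T_s: 2.0000·(0.2500+2.8750) = 6.2500 m
C+Z_d+Z_r = 0.2000+0.0200+0.0100 = 0.2300 m
S_min ≈ 0.5750+3.3062+6.2500+0.2300  ⇒  S_min = 8289/800 m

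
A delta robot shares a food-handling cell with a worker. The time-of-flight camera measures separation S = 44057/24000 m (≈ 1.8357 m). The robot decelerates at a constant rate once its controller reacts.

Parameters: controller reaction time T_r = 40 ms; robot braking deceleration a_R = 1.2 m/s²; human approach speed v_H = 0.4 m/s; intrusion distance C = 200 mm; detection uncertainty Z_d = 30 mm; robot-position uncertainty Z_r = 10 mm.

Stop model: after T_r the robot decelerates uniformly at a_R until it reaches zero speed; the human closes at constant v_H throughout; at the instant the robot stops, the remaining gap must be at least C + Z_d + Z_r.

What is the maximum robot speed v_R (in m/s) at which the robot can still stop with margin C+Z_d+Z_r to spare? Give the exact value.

v_R_max = 31/20 m/s = 1.5500 m/s

quadratic (5/12)·v² + (28/75)·v + (-37913/24000) = 0
  disc = (28/75)² − 4·(5/12)·(-37913/24000) = 110889/40000 ; √disc = 333/200
  v_R = (−(28/75) + 333/200) / (2·(5/12)) = 31/20 m/s
check:
stop time T_s = (31/20)/(6/5) = 1.2917 s
robot in T_r: 1.5500·0.0400 = 0.0620 m
braking distance = 1.5500²/(2·1.2000) = 1.0010 m
human closes 0.4000·1.3317 = 0.5327 m
residual clearance needed = 0.2000+0.0300+0.0100 = 0.2400 m
sum ≈ 0.0620+1.0010+0.5327+0.2400 ≈ 1.8357 m = S ✓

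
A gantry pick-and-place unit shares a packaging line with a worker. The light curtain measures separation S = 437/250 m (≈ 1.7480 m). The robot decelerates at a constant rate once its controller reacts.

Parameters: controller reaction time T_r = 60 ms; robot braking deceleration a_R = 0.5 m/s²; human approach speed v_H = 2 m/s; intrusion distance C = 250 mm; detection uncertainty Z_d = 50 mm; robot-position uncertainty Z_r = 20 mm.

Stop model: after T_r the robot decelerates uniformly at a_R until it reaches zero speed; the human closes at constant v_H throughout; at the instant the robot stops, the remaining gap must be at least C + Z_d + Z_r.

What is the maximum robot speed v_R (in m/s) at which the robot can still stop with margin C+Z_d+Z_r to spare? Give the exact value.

v_R_max = 3/10 m/s = 0.3000 m/s

quadratic (1)·v² + (203/50)·v + (-327/250) = 0
  disc = (203/50)² − 4·(1)·(-327/250) = 54289/2500 ; √disc = 233/50
  v_R = (−(203/50) + 233/50) / (2·(1)) = 3/10 m/s
check:
stop time T_s = (3/10)/(1/2) = 0.6000 s
reaction-phase robot travel = 0.3000·0.0600 = 0.0180 m
braking distance = 0.3000²/(2·0.5000) = 0.0900 m
person approaches 2.0000·(0.0600+0.6000) = 1.3200 m
residual clearance needed = 0.2500+0.0500+0.0200 = 0.3200 m
sum ≈ 0.0180+0.0900+1.3200+0.3200 ≈ 1.7480 m = S ✓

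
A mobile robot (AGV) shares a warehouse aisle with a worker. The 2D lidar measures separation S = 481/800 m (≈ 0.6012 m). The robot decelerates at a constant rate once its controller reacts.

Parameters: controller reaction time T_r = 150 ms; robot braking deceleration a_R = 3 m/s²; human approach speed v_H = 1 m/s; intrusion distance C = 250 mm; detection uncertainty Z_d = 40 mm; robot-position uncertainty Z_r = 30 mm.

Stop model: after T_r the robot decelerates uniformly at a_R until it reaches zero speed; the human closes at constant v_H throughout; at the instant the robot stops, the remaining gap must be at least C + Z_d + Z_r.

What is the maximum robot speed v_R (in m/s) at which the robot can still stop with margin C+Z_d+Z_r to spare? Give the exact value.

v_R_max = 1/4 m/s = 0.2500 m/s

quadratic (1/6)·v² + (29/60)·v + (-21/160) = 0
  disc = (29/60)² − 4·(1/6)·(-21/160) = 289/900 ; √disc = 17/30
  v_R = (−(29/60) + 17/30) / (2·(1/6)) = 1/4 m/s
check:
stop time T_s = (1/4)/3 = 0.0833 s
robot covers v_R·T_r = 0.2500·0.1500 = 0.0375 m before braking
braking distance = 0.2500²/(2·3.0000) = 0.0104 m
human over T_r+T_s: 1.0000·(0.1500+0.0833) = 0.2333 m
C+Z_d+Z_r = 0.2500+0.0400+0.0300 = 0.3200 m
sum ≈ 0.0375+0.0104+0.2333+0.3200 ≈ 0.6012 m = S ✓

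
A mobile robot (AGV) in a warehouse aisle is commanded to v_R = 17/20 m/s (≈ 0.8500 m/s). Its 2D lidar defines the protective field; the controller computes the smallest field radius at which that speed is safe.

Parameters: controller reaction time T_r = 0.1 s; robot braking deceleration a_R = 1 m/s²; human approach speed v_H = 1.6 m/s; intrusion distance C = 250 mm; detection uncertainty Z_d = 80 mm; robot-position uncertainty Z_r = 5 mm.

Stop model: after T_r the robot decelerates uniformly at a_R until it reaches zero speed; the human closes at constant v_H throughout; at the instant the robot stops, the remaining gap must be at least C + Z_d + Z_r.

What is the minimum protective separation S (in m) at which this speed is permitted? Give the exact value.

S_min = 1841/800 m = 2.3013 m

stop time T_s = (17/20)/1 = 0.8500 s
reaction-phase robot travel = 0.8500·0.1000 = 0.0850 m
braking distance = 0.8500²/(2·1.0000) = 0.3613 m
human closes 1.6000·0.9500 = 1.5200 m
residual clearance needed = 0.2500+0.0800+0.0050 = 0.3350 m
S_min ≈ 0.0850+0.3613+1.5200+0.3350  ⇒  S_min = 1841/800 m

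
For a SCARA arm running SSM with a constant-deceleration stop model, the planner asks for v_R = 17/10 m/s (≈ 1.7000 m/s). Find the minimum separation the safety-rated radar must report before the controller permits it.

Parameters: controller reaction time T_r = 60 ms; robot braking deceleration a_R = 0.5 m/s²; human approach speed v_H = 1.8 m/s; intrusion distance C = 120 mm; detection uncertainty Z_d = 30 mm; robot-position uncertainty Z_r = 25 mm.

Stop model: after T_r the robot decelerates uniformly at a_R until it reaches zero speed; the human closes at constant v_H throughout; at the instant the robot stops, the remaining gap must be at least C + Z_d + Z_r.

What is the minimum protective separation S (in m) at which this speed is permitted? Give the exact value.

S_min = 1879/200 m = 9.3950 m

braking lasts T_s = (17/10)/(1/2) = 3.4000 s
robot covers v_R·T_r = 1.7000·0.0600 = 0.1020 m before braking
robot under decel: 1.7000²/(2·0.5000) = 2.8900 m
person approaches 1.8000·(0.0600+3.4000) = 6.2280 m
C+Z_d+Z_r = 0.1200+0.0300+0.0250 = 0.1750 m
S_min ≈ 0.1020+2.8900+6.2280+0.1750  ⇒  S_min = 1879/200 m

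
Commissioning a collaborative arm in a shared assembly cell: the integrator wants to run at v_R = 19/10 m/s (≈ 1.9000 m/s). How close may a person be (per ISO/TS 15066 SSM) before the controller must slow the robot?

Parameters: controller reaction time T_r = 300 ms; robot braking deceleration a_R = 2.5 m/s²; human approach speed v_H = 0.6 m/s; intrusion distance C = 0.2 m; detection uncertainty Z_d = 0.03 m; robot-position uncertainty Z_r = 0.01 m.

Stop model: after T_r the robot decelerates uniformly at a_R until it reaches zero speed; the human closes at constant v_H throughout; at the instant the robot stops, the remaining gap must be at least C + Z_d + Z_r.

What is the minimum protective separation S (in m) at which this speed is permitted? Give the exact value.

S_min = 271/125 m = 2.1680 m

stop time T_s = (19/10)/(5/2) = 0.7600 s
robot covers v_R·T_r = 1.9000·0.3000 = 0.5700 m before braking
robot under decel: 1.9000²/(2·2.5000) = 0.7220 m
human closes 0.6000·1.0600 = 0.6360 m
residual clearance needed = 0.2000+0.0300+0.0100 = 0.2400 m
S_min ≈ 0.5700+0.7220+0.6360+0.2400  ⇒  S_min = 271/125 m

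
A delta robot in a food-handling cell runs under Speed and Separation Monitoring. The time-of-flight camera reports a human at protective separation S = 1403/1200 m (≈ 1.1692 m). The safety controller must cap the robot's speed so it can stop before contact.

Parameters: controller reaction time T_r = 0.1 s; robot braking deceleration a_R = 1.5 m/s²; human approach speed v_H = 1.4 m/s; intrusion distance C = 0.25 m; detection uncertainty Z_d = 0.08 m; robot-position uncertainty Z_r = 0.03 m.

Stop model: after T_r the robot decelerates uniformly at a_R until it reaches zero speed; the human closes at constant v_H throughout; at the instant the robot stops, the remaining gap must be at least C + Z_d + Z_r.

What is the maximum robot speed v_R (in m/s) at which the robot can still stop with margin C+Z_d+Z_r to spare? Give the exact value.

quadratic (1/3)·v² + (31/30)·v + (-803/1200) = 0
  disc = (31/30)² − 4·(1/3)·(-803/1200) = 49/25 ; √disc = 7/5
  v_R = (−(31/30) + 7/5) / (2·(1/3)) = 11/20 m/s
check:
stop time T_s = (11/20)/(3/2) = 0.3667 s
robot covers v_R·T_r = 0.5500·0.1000 = 0.0550 m before braking
robot under decel: 0.5500²/(2·1.5000) = 0.1008 m
human over T_r+T_s: 1.4000·(0.1000+0.3667) = 0.6533 m
margins: 0.2500+0.0800+0.0300 = 0.3600 m
sum ≈ 0.0550+0.1008+0.6533+0.3600 ≈ 1.1692 m = S ✓

v_R_max = 11/20 m/s = 0.5500 m/s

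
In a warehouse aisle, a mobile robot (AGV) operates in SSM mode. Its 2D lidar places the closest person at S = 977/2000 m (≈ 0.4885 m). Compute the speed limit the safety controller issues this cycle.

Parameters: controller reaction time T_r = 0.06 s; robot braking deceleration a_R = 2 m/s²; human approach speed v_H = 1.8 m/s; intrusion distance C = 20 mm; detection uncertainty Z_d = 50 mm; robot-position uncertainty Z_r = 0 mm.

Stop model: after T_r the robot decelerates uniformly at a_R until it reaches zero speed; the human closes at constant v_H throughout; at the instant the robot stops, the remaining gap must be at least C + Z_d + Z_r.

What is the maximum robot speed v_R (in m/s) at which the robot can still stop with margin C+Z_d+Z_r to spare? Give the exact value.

v_R_max = 3/10 m/s = 0.3000 m/s

quadratic (1/4)·v² + (24/25)·v + (-621/2000) = 0
  disc = (24/25)² − 4·(1/4)·(-621/2000) = 12321/10000 ; √disc = 111/100
  v_R = (−(24/25) + 111/100) / (2·(1/4)) = 3/10 m/s
check:
stop time T_s = (3/10)/2 = 0.1500 s
reaction-phase robot travel = 0.3000·0.0600 = 0.0180 m
robot under decel: 0.3000²/(2·2.0000) = 0.0225 m
person approaches 1.8000·(0.0600+0.1500) = 0.3780 m
C+Z_d+Z_r = 0.0200+0.0500+0.0000 = 0.0700 m
sum ≈ 0.0180+0.0225+0.3780+0.0700 ≈ 0.4885 m = S ✓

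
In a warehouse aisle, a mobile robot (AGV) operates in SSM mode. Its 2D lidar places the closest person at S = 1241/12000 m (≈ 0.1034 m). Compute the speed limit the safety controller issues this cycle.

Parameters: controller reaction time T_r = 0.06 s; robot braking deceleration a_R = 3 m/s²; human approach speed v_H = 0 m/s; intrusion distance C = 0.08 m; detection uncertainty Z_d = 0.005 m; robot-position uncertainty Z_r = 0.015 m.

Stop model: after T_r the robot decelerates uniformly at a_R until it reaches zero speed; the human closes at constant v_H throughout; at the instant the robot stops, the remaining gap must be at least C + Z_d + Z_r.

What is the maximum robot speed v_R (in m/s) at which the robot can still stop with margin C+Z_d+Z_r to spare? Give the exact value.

v_R_max = 1/20 m/s = 0.0500 m/s

quadratic (1/6)·v² + (3/50)·v + (-41/12000) = 0
  disc = (3/50)² − 4·(1/6)·(-41/12000) = 529/90000 ; √disc = 23/300
  v_R = (−(3/50) + 23/300) / (2·(1/6)) = 1/20 m/s
check:
braking lasts T_s = (1/20)/3 = 0.0167 s
reaction-phase robot travel = 0.0500·0.0600 = 0.0030 m
robot under decel: 0.0500²/(2·3.0000) = 0.0004 m
human closes 0.0000·0.0767 = 0.0000 m
C+Z_d+Z_r = 0.0800+0.0050+0.0150 = 0.1000 m
sum ≈ 0.0030+0.0004+0.0000+0.1000 ≈ 0.1034 m = S ✓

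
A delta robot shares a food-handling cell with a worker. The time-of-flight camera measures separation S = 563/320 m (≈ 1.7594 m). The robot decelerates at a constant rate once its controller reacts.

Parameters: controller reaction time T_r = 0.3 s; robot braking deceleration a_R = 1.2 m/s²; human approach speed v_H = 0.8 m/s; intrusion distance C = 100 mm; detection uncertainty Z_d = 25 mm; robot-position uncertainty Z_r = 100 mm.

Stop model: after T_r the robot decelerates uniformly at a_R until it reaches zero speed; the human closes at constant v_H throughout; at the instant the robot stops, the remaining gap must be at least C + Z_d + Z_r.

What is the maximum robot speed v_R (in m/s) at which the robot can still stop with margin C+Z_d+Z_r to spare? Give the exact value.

collect terms ⇒ (5/12)·v_R² + (29/30)·v_R + (-2071/1600) = 0
  disc = (29/30)² − 4·(5/12)·(-2071/1600) = 44521/14400 ; √disc = 211/120
  v_R = (−(29/30) + 211/120) / (2·(5/12)) = 19/20 m/s
check:
stop time T_s = (19/20)/(6/5) = 0.7917 s
reaction-phase robot travel = 0.9500·0.3000 = 0.2850 m
robot under decel: 0.9500²/(2·1.2000) = 0.3760 m
human closes 0.8000·1.0917 = 0.8733 m
residual clearance needed = 0.1000+0.0250+0.1000 = 0.2250 m
sum ≈ 0.2850+0.3760+0.8733+0.2250 ≈ 1.7594 m = S ✓

v_R_max = 19/20 m/s = 0.9500 m/s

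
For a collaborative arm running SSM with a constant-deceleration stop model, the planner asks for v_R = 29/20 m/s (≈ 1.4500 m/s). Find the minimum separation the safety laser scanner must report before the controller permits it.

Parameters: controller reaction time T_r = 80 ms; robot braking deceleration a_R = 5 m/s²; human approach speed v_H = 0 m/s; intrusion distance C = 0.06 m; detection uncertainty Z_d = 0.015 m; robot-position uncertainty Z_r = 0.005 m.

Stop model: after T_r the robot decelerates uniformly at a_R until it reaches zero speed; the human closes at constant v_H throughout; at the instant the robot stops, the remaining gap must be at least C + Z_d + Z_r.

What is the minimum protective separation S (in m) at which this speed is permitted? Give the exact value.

S_min = 13/32 m = 0.4062 m

braking lasts T_s = (29/20)/5 = 0.2900 s
reaction-phase robot travel = 1.4500·0.0800 = 0.1160 m
robot under decel: 1.4500²/(2·5.0000) = 0.2102 m
human closes 0.0000·0.3700 = 0.0000 m
C+Z_d+Z_r = 0.0600+0.0150+0.0050 = 0.0800 m
S_min ≈ 0.1160+0.2102+0.0000+0.0800  ⇒  S_min = 13/32 m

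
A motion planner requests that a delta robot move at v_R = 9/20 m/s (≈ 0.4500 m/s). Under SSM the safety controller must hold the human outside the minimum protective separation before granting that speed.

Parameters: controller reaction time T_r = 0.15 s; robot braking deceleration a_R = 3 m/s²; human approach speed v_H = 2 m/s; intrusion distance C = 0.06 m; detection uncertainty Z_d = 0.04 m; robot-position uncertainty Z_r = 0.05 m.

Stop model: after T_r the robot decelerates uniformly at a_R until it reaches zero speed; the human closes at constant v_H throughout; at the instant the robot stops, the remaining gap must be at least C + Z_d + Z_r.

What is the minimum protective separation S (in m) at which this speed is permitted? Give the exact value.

braking lasts T_s = (9/20)/3 = 0.1500 s
robot in T_r: 0.4500·0.1500 = 0.0675 m
robot covers 0.4500·0.1500 − ½·3.0000·0.1500² = 0.0338 m while stopping
human over T_r+T_s: 2.0000·(0.1500+0.1500) = 0.6000 m
margins: 0.0600+0.0400+0.0500 = 0.1500 m
S_min ≈ 0.0675+0.0338+0.6000+0.1500  ⇒  S_min = 681/800 m

S_min = 681/800 m = 0.8512 m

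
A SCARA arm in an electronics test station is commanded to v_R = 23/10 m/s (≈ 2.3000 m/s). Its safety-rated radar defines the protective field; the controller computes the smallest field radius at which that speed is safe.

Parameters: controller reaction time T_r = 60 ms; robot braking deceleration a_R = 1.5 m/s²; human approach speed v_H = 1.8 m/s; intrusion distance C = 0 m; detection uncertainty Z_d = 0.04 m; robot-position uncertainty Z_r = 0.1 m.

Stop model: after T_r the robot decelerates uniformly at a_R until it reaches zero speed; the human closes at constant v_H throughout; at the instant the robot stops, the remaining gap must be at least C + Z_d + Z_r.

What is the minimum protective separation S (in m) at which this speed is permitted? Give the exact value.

T_s = v_R/a_R = (23/10)/(3/2) = 1.5333 s
reaction-phase robot travel = 2.3000·0.0600 = 0.1380 m
robot covers 2.3000·1.5333 − ½·1.5000·1.5333² = 1.7633 m while stopping
human over T_r+T_s: 1.8000·(0.0600+1.5333) = 2.8680 m
C+Z_d+Z_r = 0.0000+0.0400+0.1000 = 0.1400 m
S_min ≈ 0.1380+1.7633+2.8680+0.1400  ⇒  S_min = 1841/375 m

S_min = 1841/375 m = 4.9093 m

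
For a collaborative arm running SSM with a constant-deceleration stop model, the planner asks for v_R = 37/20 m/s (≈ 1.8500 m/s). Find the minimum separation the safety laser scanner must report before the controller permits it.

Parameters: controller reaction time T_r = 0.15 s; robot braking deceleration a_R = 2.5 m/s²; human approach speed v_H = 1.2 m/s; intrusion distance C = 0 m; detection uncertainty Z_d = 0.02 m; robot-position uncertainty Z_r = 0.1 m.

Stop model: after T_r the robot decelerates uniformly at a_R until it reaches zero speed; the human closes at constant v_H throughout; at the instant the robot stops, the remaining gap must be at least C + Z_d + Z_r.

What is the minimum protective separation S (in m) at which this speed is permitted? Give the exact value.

stop time T_s = (37/20)/(5/2) = 0.7400 s
robot covers v_R·T_r = 1.8500·0.1500 = 0.2775 m before braking
robot under decel: 1.8500²/(2·2.5000) = 0.6845 m
human closes 1.2000·0.8900 = 1.0680 m
C+Z_d+Z_r = 0.0000+0.0200+0.1000 = 0.1200 m
S_min ≈ 0.2775+0.6845+1.0680+0.1200  ⇒  S_min = 43/20 m

S_min = 43/20 m = 2.1500 m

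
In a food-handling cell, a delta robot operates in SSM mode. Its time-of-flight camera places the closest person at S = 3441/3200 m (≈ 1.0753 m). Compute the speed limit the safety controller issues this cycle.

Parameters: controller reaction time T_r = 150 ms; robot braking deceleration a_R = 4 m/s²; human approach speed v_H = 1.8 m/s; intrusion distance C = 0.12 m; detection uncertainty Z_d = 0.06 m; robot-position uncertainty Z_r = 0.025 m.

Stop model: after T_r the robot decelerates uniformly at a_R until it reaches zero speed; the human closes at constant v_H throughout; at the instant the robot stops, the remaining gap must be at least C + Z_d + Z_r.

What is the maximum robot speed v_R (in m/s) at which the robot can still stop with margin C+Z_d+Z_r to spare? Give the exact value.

v_R_max = 17/20 m/s = 0.8500 m/s

quadratic (1/8)·v² + (3/5)·v + (-1921/3200) = 0
  disc = (3/5)² − 4·(1/8)·(-1921/3200) = 169/256 ; √disc = 13/16
  v_R = (−(3/5) + 13/16) / (2·(1/8)) = 17/20 m/s
check:
stop time T_s = (17/20)/4 = 0.2125 s
robot in T_r: 0.8500·0.1500 = 0.1275 m
braking distance = 0.8500²/(2·4.0000) = 0.0903 m
person approaches 1.8000·(0.1500+0.2125) = 0.6525 m
residual clearance needed = 0.1200+0.0600+0.0250 = 0.2050 m
sum ≈ 0.1275+0.0903+0.6525+0.2050 ≈ 1.0753 m = S ✓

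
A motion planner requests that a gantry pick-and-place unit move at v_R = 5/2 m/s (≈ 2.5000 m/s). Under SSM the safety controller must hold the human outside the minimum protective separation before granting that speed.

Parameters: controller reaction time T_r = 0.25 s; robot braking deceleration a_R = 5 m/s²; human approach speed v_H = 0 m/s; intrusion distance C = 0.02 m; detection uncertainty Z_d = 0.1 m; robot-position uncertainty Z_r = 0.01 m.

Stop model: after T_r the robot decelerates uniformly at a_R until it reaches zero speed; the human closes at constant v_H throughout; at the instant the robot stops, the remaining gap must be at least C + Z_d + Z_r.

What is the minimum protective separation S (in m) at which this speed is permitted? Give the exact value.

T_s = v_R/a_R = (5/2)/5 = 0.5000 s
reaction-phase robot travel = 2.5000·0.2500 = 0.6250 m
robot under decel: 2.5000²/(2·5.0000) = 0.6250 m
human closes 0.0000·0.7500 = 0.0000 m
residual clearance needed = 0.0200+0.1000+0.0100 = 0.1300 m
S_min ≈ 0.6250+0.6250+0.0000+0.1300  ⇒  S_min = 69/50 m

S_min = 69/50 m = 1.3800 m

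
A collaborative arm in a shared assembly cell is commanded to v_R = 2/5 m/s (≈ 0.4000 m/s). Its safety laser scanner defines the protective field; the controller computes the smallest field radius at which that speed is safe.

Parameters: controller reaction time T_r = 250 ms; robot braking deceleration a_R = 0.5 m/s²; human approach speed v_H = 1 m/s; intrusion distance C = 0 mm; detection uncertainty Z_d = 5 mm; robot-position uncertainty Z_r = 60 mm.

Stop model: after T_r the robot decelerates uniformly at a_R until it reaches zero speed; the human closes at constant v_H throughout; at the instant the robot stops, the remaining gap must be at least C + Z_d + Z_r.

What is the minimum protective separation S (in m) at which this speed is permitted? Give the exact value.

S_min = 11/8 m = 1.3750 m

braking lasts T_s = (2/5)/(1/2) = 0.8000 s
robot covers v_R·T_r = 0.4000·0.2500 = 0.1000 m before braking
braking distance = 0.4000²/(2·0.5000) = 0.1600 m
person approaches 1.0000·(0.2500+0.8000) = 1.0500 m
residual clearance needed = 0.0000+0.0050+0.0600 = 0.0650 m
S_min ≈ 0.1000+0.1600+1.0500+0.0650  ⇒  S_min = 11/8 m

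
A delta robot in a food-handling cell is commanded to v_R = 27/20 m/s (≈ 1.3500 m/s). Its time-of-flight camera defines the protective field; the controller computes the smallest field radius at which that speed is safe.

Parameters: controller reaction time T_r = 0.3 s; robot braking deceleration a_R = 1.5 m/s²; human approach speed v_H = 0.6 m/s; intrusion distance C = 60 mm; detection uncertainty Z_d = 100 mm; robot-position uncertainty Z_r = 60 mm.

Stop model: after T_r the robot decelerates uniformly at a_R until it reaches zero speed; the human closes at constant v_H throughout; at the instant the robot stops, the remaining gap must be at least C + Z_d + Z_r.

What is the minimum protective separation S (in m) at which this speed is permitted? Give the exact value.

stop time T_s = (27/20)/(3/2) = 0.9000 s
reaction-phase robot travel = 1.3500·0.3000 = 0.4050 m
robot under decel: 1.3500²/(2·1.5000) = 0.6075 m
human over T_r+T_s: 0.6000·(0.3000+0.9000) = 0.7200 m
margins: 0.0600+0.1000+0.0600 = 0.2200 m
S_min ≈ 0.4050+0.6075+0.7200+0.2200  ⇒  S_min = 781/400 m

S_min = 781/400 m = 1.9525 m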